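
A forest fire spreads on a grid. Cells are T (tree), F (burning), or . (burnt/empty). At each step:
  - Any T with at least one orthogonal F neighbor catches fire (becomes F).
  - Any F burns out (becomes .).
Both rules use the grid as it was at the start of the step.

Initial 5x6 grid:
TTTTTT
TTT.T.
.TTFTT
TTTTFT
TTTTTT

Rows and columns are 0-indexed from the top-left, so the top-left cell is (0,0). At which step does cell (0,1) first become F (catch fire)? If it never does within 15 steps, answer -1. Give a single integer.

Step 1: cell (0,1)='T' (+5 fires, +2 burnt)
Step 2: cell (0,1)='T' (+7 fires, +5 burnt)
Step 3: cell (0,1)='T' (+5 fires, +7 burnt)
Step 4: cell (0,1)='F' (+6 fires, +5 burnt)
  -> target ignites at step 4
Step 5: cell (0,1)='.' (+2 fires, +6 burnt)
Step 6: cell (0,1)='.' (+0 fires, +2 burnt)
  fire out at step 6

4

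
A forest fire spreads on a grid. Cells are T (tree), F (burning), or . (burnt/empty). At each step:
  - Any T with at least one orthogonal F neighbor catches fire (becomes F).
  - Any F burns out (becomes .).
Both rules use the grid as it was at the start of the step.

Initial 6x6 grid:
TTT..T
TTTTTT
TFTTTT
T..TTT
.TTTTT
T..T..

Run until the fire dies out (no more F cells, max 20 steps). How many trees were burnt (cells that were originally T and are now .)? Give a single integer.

Step 1: +3 fires, +1 burnt (F count now 3)
Step 2: +5 fires, +3 burnt (F count now 5)
Step 3: +5 fires, +5 burnt (F count now 5)
Step 4: +4 fires, +5 burnt (F count now 4)
Step 5: +5 fires, +4 burnt (F count now 5)
Step 6: +3 fires, +5 burnt (F count now 3)
Step 7: +0 fires, +3 burnt (F count now 0)
Fire out after step 7
Initially T: 26, now '.': 35
Total burnt (originally-T cells now '.'): 25

Answer: 25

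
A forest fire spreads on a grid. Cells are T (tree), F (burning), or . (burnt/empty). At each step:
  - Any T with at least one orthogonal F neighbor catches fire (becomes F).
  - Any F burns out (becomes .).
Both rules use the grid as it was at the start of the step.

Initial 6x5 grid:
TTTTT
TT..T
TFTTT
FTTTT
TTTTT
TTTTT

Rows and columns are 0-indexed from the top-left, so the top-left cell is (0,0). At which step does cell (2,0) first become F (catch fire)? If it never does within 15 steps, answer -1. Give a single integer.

Step 1: cell (2,0)='F' (+5 fires, +2 burnt)
  -> target ignites at step 1
Step 2: cell (2,0)='.' (+6 fires, +5 burnt)
Step 3: cell (2,0)='.' (+6 fires, +6 burnt)
Step 4: cell (2,0)='.' (+5 fires, +6 burnt)
Step 5: cell (2,0)='.' (+3 fires, +5 burnt)
Step 6: cell (2,0)='.' (+1 fires, +3 burnt)
Step 7: cell (2,0)='.' (+0 fires, +1 burnt)
  fire out at step 7

1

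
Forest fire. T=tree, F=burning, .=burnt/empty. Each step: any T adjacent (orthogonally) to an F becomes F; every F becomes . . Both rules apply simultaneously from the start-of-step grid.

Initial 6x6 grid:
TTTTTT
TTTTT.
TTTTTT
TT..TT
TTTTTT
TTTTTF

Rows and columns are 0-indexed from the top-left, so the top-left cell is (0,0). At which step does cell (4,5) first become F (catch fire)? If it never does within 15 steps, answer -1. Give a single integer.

Step 1: cell (4,5)='F' (+2 fires, +1 burnt)
  -> target ignites at step 1
Step 2: cell (4,5)='.' (+3 fires, +2 burnt)
Step 3: cell (4,5)='.' (+4 fires, +3 burnt)
Step 4: cell (4,5)='.' (+3 fires, +4 burnt)
Step 5: cell (4,5)='.' (+4 fires, +3 burnt)
Step 6: cell (4,5)='.' (+5 fires, +4 burnt)
Step 7: cell (4,5)='.' (+5 fires, +5 burnt)
Step 8: cell (4,5)='.' (+3 fires, +5 burnt)
Step 9: cell (4,5)='.' (+2 fires, +3 burnt)
Step 10: cell (4,5)='.' (+1 fires, +2 burnt)
Step 11: cell (4,5)='.' (+0 fires, +1 burnt)
  fire out at step 11

1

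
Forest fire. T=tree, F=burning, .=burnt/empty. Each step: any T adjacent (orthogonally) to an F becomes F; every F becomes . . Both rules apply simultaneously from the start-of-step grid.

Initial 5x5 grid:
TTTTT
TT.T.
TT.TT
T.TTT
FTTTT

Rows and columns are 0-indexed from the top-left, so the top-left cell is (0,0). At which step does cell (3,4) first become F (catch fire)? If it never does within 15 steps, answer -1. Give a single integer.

Step 1: cell (3,4)='T' (+2 fires, +1 burnt)
Step 2: cell (3,4)='T' (+2 fires, +2 burnt)
Step 3: cell (3,4)='T' (+4 fires, +2 burnt)
Step 4: cell (3,4)='T' (+4 fires, +4 burnt)
Step 5: cell (3,4)='F' (+3 fires, +4 burnt)
  -> target ignites at step 5
Step 6: cell (3,4)='.' (+3 fires, +3 burnt)
Step 7: cell (3,4)='.' (+1 fires, +3 burnt)
Step 8: cell (3,4)='.' (+1 fires, +1 burnt)
Step 9: cell (3,4)='.' (+0 fires, +1 burnt)
  fire out at step 9

5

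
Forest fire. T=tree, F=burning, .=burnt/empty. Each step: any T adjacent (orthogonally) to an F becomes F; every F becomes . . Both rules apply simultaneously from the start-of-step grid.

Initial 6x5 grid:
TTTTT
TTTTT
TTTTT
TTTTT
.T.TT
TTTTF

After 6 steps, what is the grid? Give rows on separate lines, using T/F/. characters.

Step 1: 2 trees catch fire, 1 burn out
  TTTTT
  TTTTT
  TTTTT
  TTTTT
  .T.TF
  TTTF.
Step 2: 3 trees catch fire, 2 burn out
  TTTTT
  TTTTT
  TTTTT
  TTTTF
  .T.F.
  TTF..
Step 3: 3 trees catch fire, 3 burn out
  TTTTT
  TTTTT
  TTTTF
  TTTF.
  .T...
  TF...
Step 4: 5 trees catch fire, 3 burn out
  TTTTT
  TTTTF
  TTTF.
  TTF..
  .F...
  F....
Step 5: 4 trees catch fire, 5 burn out
  TTTTF
  TTTF.
  TTF..
  TF...
  .....
  .....
Step 6: 4 trees catch fire, 4 burn out
  TTTF.
  TTF..
  TF...
  F....
  .....
  .....

TTTF.
TTF..
TF...
F....
.....
.....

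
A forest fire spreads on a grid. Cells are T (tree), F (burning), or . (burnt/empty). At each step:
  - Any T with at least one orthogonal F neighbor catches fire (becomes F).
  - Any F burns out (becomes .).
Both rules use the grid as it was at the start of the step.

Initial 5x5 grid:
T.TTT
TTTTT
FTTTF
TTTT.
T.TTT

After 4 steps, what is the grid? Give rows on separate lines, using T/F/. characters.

Step 1: 5 trees catch fire, 2 burn out
  T.TTT
  FTTTF
  .FTF.
  FTTT.
  T.TTT
Step 2: 8 trees catch fire, 5 burn out
  F.TTF
  .FTF.
  ..F..
  .FTF.
  F.TTT
Step 3: 4 trees catch fire, 8 burn out
  ..TF.
  ..F..
  .....
  ..F..
  ..TFT
Step 4: 3 trees catch fire, 4 burn out
  ..F..
  .....
  .....
  .....
  ..F.F

..F..
.....
.....
.....
..F.F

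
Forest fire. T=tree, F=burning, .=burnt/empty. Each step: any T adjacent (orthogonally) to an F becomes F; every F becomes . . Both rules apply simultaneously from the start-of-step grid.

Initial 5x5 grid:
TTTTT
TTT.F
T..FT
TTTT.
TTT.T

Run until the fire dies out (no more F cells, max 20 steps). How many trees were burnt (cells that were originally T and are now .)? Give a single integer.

Step 1: +3 fires, +2 burnt (F count now 3)
Step 2: +2 fires, +3 burnt (F count now 2)
Step 3: +3 fires, +2 burnt (F count now 3)
Step 4: +4 fires, +3 burnt (F count now 4)
Step 5: +4 fires, +4 burnt (F count now 4)
Step 6: +1 fires, +4 burnt (F count now 1)
Step 7: +0 fires, +1 burnt (F count now 0)
Fire out after step 7
Initially T: 18, now '.': 24
Total burnt (originally-T cells now '.'): 17

Answer: 17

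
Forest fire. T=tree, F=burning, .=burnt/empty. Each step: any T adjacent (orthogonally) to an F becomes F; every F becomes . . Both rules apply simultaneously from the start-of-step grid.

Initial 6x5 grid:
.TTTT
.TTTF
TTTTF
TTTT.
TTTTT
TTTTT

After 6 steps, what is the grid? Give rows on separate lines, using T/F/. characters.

Step 1: 3 trees catch fire, 2 burn out
  .TTTF
  .TTF.
  TTTF.
  TTTT.
  TTTTT
  TTTTT
Step 2: 4 trees catch fire, 3 burn out
  .TTF.
  .TF..
  TTF..
  TTTF.
  TTTTT
  TTTTT
Step 3: 5 trees catch fire, 4 burn out
  .TF..
  .F...
  TF...
  TTF..
  TTTFT
  TTTTT
Step 4: 6 trees catch fire, 5 burn out
  .F...
  .....
  F....
  TF...
  TTF.F
  TTTFT
Step 5: 4 trees catch fire, 6 burn out
  .....
  .....
  .....
  F....
  TF...
  TTF.F
Step 6: 2 trees catch fire, 4 burn out
  .....
  .....
  .....
  .....
  F....
  TF...

.....
.....
.....
.....
F....
TF...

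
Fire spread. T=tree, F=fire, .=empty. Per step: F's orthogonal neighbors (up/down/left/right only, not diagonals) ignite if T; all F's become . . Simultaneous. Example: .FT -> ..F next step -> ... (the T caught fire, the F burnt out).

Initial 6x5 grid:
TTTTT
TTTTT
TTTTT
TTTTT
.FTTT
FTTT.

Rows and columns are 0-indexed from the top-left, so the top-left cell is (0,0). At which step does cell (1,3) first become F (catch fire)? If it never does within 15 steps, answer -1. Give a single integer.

Step 1: cell (1,3)='T' (+3 fires, +2 burnt)
Step 2: cell (1,3)='T' (+5 fires, +3 burnt)
Step 3: cell (1,3)='T' (+6 fires, +5 burnt)
Step 4: cell (1,3)='T' (+5 fires, +6 burnt)
Step 5: cell (1,3)='F' (+4 fires, +5 burnt)
  -> target ignites at step 5
Step 6: cell (1,3)='.' (+2 fires, +4 burnt)
Step 7: cell (1,3)='.' (+1 fires, +2 burnt)
Step 8: cell (1,3)='.' (+0 fires, +1 burnt)
  fire out at step 8

5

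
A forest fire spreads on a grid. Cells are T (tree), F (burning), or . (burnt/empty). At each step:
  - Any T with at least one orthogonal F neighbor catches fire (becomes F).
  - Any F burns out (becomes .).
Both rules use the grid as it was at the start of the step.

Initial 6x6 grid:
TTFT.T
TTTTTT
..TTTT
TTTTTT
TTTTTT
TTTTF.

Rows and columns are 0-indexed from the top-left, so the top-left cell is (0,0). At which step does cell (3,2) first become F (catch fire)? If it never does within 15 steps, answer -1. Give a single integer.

Step 1: cell (3,2)='T' (+5 fires, +2 burnt)
Step 2: cell (3,2)='T' (+8 fires, +5 burnt)
Step 3: cell (3,2)='F' (+9 fires, +8 burnt)
  -> target ignites at step 3
Step 4: cell (3,2)='.' (+5 fires, +9 burnt)
Step 5: cell (3,2)='.' (+3 fires, +5 burnt)
Step 6: cell (3,2)='.' (+0 fires, +3 burnt)
  fire out at step 6

3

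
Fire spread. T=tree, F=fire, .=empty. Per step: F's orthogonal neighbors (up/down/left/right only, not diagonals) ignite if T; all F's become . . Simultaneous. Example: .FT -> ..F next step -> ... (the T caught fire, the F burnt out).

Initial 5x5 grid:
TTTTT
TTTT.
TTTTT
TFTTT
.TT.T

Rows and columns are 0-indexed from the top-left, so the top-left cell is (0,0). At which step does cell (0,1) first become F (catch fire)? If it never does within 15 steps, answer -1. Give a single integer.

Step 1: cell (0,1)='T' (+4 fires, +1 burnt)
Step 2: cell (0,1)='T' (+5 fires, +4 burnt)
Step 3: cell (0,1)='F' (+5 fires, +5 burnt)
  -> target ignites at step 3
Step 4: cell (0,1)='.' (+5 fires, +5 burnt)
Step 5: cell (0,1)='.' (+1 fires, +5 burnt)
Step 6: cell (0,1)='.' (+1 fires, +1 burnt)
Step 7: cell (0,1)='.' (+0 fires, +1 burnt)
  fire out at step 7

3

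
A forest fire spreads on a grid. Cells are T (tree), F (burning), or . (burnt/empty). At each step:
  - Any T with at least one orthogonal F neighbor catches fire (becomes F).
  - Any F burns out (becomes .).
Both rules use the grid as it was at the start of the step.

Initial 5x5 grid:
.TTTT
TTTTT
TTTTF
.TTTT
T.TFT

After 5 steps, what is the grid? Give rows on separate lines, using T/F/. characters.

Step 1: 6 trees catch fire, 2 burn out
  .TTTT
  TTTTF
  TTTF.
  .TTFF
  T.F.F
Step 2: 4 trees catch fire, 6 burn out
  .TTTF
  TTTF.
  TTF..
  .TF..
  T....
Step 3: 4 trees catch fire, 4 burn out
  .TTF.
  TTF..
  TF...
  .F...
  T....
Step 4: 3 trees catch fire, 4 burn out
  .TF..
  TF...
  F....
  .....
  T....
Step 5: 2 trees catch fire, 3 burn out
  .F...
  F....
  .....
  .....
  T....

.F...
F....
.....
.....
T....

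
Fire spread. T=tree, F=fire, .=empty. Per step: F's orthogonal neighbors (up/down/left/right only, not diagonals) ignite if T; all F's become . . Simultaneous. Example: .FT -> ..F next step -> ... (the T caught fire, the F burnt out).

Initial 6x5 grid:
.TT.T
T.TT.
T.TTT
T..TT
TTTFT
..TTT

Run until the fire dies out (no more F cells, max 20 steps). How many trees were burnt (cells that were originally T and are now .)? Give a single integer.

Step 1: +4 fires, +1 burnt (F count now 4)
Step 2: +5 fires, +4 burnt (F count now 5)
Step 3: +4 fires, +5 burnt (F count now 4)
Step 4: +2 fires, +4 burnt (F count now 2)
Step 5: +2 fires, +2 burnt (F count now 2)
Step 6: +2 fires, +2 burnt (F count now 2)
Step 7: +0 fires, +2 burnt (F count now 0)
Fire out after step 7
Initially T: 20, now '.': 29
Total burnt (originally-T cells now '.'): 19

Answer: 19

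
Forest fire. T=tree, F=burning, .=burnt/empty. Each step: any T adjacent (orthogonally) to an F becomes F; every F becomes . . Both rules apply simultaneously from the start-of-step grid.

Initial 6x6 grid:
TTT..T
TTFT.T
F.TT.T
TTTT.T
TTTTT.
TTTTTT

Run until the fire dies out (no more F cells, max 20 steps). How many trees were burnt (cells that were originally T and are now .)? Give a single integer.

Step 1: +6 fires, +2 burnt (F count now 6)
Step 2: +6 fires, +6 burnt (F count now 6)
Step 3: +4 fires, +6 burnt (F count now 4)
Step 4: +3 fires, +4 burnt (F count now 3)
Step 5: +2 fires, +3 burnt (F count now 2)
Step 6: +1 fires, +2 burnt (F count now 1)
Step 7: +1 fires, +1 burnt (F count now 1)
Step 8: +0 fires, +1 burnt (F count now 0)
Fire out after step 8
Initially T: 27, now '.': 32
Total burnt (originally-T cells now '.'): 23

Answer: 23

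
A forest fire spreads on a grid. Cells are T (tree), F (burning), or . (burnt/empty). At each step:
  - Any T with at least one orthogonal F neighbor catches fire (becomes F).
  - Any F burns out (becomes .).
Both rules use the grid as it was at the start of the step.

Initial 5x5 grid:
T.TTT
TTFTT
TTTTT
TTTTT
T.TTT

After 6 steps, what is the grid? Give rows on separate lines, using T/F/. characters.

Step 1: 4 trees catch fire, 1 burn out
  T.FTT
  TF.FT
  TTFTT
  TTTTT
  T.TTT
Step 2: 6 trees catch fire, 4 burn out
  T..FT
  F...F
  TF.FT
  TTFTT
  T.TTT
Step 3: 7 trees catch fire, 6 burn out
  F...F
  .....
  F...F
  TF.FT
  T.FTT
Step 4: 3 trees catch fire, 7 burn out
  .....
  .....
  .....
  F...F
  T..FT
Step 5: 2 trees catch fire, 3 burn out
  .....
  .....
  .....
  .....
  F...F
Step 6: 0 trees catch fire, 2 burn out
  .....
  .....
  .....
  .....
  .....

.....
.....
.....
.....
.....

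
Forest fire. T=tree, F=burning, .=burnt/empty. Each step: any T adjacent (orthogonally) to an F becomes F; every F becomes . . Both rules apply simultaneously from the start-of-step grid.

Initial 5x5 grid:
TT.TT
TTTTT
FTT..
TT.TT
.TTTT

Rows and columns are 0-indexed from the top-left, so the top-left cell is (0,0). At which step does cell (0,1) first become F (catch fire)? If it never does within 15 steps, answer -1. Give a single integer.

Step 1: cell (0,1)='T' (+3 fires, +1 burnt)
Step 2: cell (0,1)='T' (+4 fires, +3 burnt)
Step 3: cell (0,1)='F' (+3 fires, +4 burnt)
  -> target ignites at step 3
Step 4: cell (0,1)='.' (+2 fires, +3 burnt)
Step 5: cell (0,1)='.' (+3 fires, +2 burnt)
Step 6: cell (0,1)='.' (+3 fires, +3 burnt)
Step 7: cell (0,1)='.' (+1 fires, +3 burnt)
Step 8: cell (0,1)='.' (+0 fires, +1 burnt)
  fire out at step 8

3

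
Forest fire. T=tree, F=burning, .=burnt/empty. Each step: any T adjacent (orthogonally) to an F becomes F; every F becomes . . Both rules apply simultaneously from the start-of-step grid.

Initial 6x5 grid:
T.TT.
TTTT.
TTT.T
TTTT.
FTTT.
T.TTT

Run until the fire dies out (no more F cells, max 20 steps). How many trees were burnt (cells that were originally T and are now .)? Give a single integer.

Answer: 21

Derivation:
Step 1: +3 fires, +1 burnt (F count now 3)
Step 2: +3 fires, +3 burnt (F count now 3)
Step 3: +5 fires, +3 burnt (F count now 5)
Step 4: +5 fires, +5 burnt (F count now 5)
Step 5: +2 fires, +5 burnt (F count now 2)
Step 6: +2 fires, +2 burnt (F count now 2)
Step 7: +1 fires, +2 burnt (F count now 1)
Step 8: +0 fires, +1 burnt (F count now 0)
Fire out after step 8
Initially T: 22, now '.': 29
Total burnt (originally-T cells now '.'): 21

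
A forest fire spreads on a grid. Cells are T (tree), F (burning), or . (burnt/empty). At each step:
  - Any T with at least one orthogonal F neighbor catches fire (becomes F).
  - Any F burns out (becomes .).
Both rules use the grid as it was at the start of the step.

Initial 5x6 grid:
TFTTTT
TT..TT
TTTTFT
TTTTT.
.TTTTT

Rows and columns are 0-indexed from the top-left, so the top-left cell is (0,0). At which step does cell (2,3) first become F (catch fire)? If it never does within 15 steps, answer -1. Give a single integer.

Step 1: cell (2,3)='F' (+7 fires, +2 burnt)
  -> target ignites at step 1
Step 2: cell (2,3)='.' (+8 fires, +7 burnt)
Step 3: cell (2,3)='.' (+6 fires, +8 burnt)
Step 4: cell (2,3)='.' (+3 fires, +6 burnt)
Step 5: cell (2,3)='.' (+0 fires, +3 burnt)
  fire out at step 5

1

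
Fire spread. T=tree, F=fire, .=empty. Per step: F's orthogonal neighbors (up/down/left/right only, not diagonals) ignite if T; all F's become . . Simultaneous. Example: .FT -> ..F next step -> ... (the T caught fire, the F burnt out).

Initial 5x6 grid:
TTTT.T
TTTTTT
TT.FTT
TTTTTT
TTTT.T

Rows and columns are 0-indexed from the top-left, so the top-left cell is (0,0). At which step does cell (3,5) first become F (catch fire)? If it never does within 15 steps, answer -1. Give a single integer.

Step 1: cell (3,5)='T' (+3 fires, +1 burnt)
Step 2: cell (3,5)='T' (+7 fires, +3 burnt)
Step 3: cell (3,5)='F' (+6 fires, +7 burnt)
  -> target ignites at step 3
Step 4: cell (3,5)='.' (+7 fires, +6 burnt)
Step 5: cell (3,5)='.' (+3 fires, +7 burnt)
Step 6: cell (3,5)='.' (+0 fires, +3 burnt)
  fire out at step 6

3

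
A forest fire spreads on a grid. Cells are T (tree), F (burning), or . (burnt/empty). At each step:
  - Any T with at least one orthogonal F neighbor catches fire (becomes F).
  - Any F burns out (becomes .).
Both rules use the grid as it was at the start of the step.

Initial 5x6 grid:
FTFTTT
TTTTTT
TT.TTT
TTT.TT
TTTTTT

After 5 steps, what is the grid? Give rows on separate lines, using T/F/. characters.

Step 1: 4 trees catch fire, 2 burn out
  .F.FTT
  FTFTTT
  TT.TTT
  TTT.TT
  TTTTTT
Step 2: 4 trees catch fire, 4 burn out
  ....FT
  .F.FTT
  FT.TTT
  TTT.TT
  TTTTTT
Step 3: 5 trees catch fire, 4 burn out
  .....F
  ....FT
  .F.FTT
  FTT.TT
  TTTTTT
Step 4: 4 trees catch fire, 5 burn out
  ......
  .....F
  ....FT
  .FT.TT
  FTTTTT
Step 5: 4 trees catch fire, 4 burn out
  ......
  ......
  .....F
  ..F.FT
  .FTTTT

......
......
.....F
..F.FT
.FTTTT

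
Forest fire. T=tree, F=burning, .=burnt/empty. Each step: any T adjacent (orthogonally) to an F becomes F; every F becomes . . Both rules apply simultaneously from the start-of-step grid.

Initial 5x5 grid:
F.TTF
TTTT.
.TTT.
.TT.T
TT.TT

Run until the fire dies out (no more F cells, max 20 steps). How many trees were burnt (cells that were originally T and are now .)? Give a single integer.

Answer: 13

Derivation:
Step 1: +2 fires, +2 burnt (F count now 2)
Step 2: +3 fires, +2 burnt (F count now 3)
Step 3: +3 fires, +3 burnt (F count now 3)
Step 4: +2 fires, +3 burnt (F count now 2)
Step 5: +2 fires, +2 burnt (F count now 2)
Step 6: +1 fires, +2 burnt (F count now 1)
Step 7: +0 fires, +1 burnt (F count now 0)
Fire out after step 7
Initially T: 16, now '.': 22
Total burnt (originally-T cells now '.'): 13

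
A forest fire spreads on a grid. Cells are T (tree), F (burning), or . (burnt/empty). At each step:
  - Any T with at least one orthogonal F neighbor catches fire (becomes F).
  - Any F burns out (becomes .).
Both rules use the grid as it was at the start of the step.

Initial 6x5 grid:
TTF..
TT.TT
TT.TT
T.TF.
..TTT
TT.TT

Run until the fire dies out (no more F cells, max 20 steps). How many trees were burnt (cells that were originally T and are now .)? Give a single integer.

Answer: 17

Derivation:
Step 1: +4 fires, +2 burnt (F count now 4)
Step 2: +7 fires, +4 burnt (F count now 7)
Step 3: +4 fires, +7 burnt (F count now 4)
Step 4: +1 fires, +4 burnt (F count now 1)
Step 5: +1 fires, +1 burnt (F count now 1)
Step 6: +0 fires, +1 burnt (F count now 0)
Fire out after step 6
Initially T: 19, now '.': 28
Total burnt (originally-T cells now '.'): 17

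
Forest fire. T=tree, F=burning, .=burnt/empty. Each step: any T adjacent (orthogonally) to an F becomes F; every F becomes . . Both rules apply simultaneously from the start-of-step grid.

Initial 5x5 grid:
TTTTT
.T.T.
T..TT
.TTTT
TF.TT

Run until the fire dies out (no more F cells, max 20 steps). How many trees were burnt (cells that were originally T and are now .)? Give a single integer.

Step 1: +2 fires, +1 burnt (F count now 2)
Step 2: +1 fires, +2 burnt (F count now 1)
Step 3: +1 fires, +1 burnt (F count now 1)
Step 4: +3 fires, +1 burnt (F count now 3)
Step 5: +3 fires, +3 burnt (F count now 3)
Step 6: +1 fires, +3 burnt (F count now 1)
Step 7: +2 fires, +1 burnt (F count now 2)
Step 8: +1 fires, +2 burnt (F count now 1)
Step 9: +2 fires, +1 burnt (F count now 2)
Step 10: +0 fires, +2 burnt (F count now 0)
Fire out after step 10
Initially T: 17, now '.': 24
Total burnt (originally-T cells now '.'): 16

Answer: 16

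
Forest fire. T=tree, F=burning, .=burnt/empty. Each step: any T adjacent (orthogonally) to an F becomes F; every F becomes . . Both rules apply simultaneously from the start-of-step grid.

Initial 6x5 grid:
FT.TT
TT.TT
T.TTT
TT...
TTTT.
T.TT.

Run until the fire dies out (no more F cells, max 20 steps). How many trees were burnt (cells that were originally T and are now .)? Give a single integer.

Step 1: +2 fires, +1 burnt (F count now 2)
Step 2: +2 fires, +2 burnt (F count now 2)
Step 3: +1 fires, +2 burnt (F count now 1)
Step 4: +2 fires, +1 burnt (F count now 2)
Step 5: +2 fires, +2 burnt (F count now 2)
Step 6: +1 fires, +2 burnt (F count now 1)
Step 7: +2 fires, +1 burnt (F count now 2)
Step 8: +1 fires, +2 burnt (F count now 1)
Step 9: +0 fires, +1 burnt (F count now 0)
Fire out after step 9
Initially T: 20, now '.': 23
Total burnt (originally-T cells now '.'): 13

Answer: 13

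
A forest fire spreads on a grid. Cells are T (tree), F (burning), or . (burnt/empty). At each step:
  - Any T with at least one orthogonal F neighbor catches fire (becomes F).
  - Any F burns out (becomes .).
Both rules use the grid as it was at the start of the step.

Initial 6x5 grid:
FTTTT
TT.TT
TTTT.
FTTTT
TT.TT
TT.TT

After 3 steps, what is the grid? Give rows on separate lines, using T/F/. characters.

Step 1: 5 trees catch fire, 2 burn out
  .FTTT
  FT.TT
  FTTT.
  .FTTT
  FT.TT
  TT.TT
Step 2: 6 trees catch fire, 5 burn out
  ..FTT
  .F.TT
  .FTT.
  ..FTT
  .F.TT
  FT.TT
Step 3: 4 trees catch fire, 6 burn out
  ...FT
  ...TT
  ..FT.
  ...FT
  ...TT
  .F.TT

...FT
...TT
..FT.
...FT
...TT
.F.TT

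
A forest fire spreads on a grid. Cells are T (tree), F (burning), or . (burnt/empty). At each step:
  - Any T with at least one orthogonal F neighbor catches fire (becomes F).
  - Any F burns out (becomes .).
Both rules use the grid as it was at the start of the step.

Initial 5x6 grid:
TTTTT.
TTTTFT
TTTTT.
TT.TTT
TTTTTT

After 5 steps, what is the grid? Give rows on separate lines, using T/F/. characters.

Step 1: 4 trees catch fire, 1 burn out
  TTTTF.
  TTTF.F
  TTTTF.
  TT.TTT
  TTTTTT
Step 2: 4 trees catch fire, 4 burn out
  TTTF..
  TTF...
  TTTF..
  TT.TFT
  TTTTTT
Step 3: 6 trees catch fire, 4 burn out
  TTF...
  TF....
  TTF...
  TT.F.F
  TTTTFT
Step 4: 5 trees catch fire, 6 burn out
  TF....
  F.....
  TF....
  TT....
  TTTF.F
Step 5: 4 trees catch fire, 5 burn out
  F.....
  ......
  F.....
  TF....
  TTF...

F.....
......
F.....
TF....
TTF...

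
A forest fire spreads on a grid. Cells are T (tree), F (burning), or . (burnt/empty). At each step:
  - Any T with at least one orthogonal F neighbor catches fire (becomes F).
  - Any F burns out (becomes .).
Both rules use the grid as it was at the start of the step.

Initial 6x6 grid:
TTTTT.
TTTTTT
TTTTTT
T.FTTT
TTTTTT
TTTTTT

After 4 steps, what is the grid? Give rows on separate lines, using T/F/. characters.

Step 1: 3 trees catch fire, 1 burn out
  TTTTT.
  TTTTTT
  TTFTTT
  T..FTT
  TTFTTT
  TTTTTT
Step 2: 7 trees catch fire, 3 burn out
  TTTTT.
  TTFTTT
  TF.FTT
  T...FT
  TF.FTT
  TTFTTT
Step 3: 10 trees catch fire, 7 burn out
  TTFTT.
  TF.FTT
  F...FT
  T....F
  F...FT
  TF.FTT
Step 4: 9 trees catch fire, 10 burn out
  TF.FT.
  F...FT
  .....F
  F.....
  .....F
  F...FT

TF.FT.
F...FT
.....F
F.....
.....F
F...FT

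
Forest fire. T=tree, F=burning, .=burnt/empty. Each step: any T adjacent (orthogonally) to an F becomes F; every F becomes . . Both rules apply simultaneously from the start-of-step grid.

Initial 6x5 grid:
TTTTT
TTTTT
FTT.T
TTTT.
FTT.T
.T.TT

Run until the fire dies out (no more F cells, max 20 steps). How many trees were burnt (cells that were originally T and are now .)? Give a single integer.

Step 1: +4 fires, +2 burnt (F count now 4)
Step 2: +6 fires, +4 burnt (F count now 6)
Step 3: +3 fires, +6 burnt (F count now 3)
Step 4: +3 fires, +3 burnt (F count now 3)
Step 5: +2 fires, +3 burnt (F count now 2)
Step 6: +2 fires, +2 burnt (F count now 2)
Step 7: +0 fires, +2 burnt (F count now 0)
Fire out after step 7
Initially T: 23, now '.': 27
Total burnt (originally-T cells now '.'): 20

Answer: 20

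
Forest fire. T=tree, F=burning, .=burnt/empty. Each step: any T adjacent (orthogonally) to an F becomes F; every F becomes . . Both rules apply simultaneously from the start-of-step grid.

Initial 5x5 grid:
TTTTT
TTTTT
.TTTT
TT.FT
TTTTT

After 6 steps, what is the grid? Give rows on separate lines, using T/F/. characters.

Step 1: 3 trees catch fire, 1 burn out
  TTTTT
  TTTTT
  .TTFT
  TT..F
  TTTFT
Step 2: 5 trees catch fire, 3 burn out
  TTTTT
  TTTFT
  .TF.F
  TT...
  TTF.F
Step 3: 5 trees catch fire, 5 burn out
  TTTFT
  TTF.F
  .F...
  TT...
  TF...
Step 4: 5 trees catch fire, 5 burn out
  TTF.F
  TF...
  .....
  TF...
  F....
Step 5: 3 trees catch fire, 5 burn out
  TF...
  F....
  .....
  F....
  .....
Step 6: 1 trees catch fire, 3 burn out
  F....
  .....
  .....
  .....
  .....

F....
.....
.....
.....
.....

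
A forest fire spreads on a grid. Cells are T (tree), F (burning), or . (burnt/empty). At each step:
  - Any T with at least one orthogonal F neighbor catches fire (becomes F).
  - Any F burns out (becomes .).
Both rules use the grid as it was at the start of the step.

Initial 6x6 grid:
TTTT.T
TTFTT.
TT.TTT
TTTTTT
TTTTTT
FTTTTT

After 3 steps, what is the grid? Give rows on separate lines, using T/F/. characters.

Step 1: 5 trees catch fire, 2 burn out
  TTFT.T
  TF.FT.
  TT.TTT
  TTTTTT
  FTTTTT
  .FTTTT
Step 2: 9 trees catch fire, 5 burn out
  TF.F.T
  F...F.
  TF.FTT
  FTTTTT
  .FTTTT
  ..FTTT
Step 3: 7 trees catch fire, 9 burn out
  F....T
  ......
  F...FT
  .FTFTT
  ..FTTT
  ...FTT

F....T
......
F...FT
.FTFTT
..FTTT
...FTT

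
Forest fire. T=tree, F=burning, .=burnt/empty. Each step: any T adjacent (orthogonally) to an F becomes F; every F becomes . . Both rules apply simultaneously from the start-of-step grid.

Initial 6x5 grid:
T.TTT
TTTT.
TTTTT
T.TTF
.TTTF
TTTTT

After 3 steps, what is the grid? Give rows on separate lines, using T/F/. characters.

Step 1: 4 trees catch fire, 2 burn out
  T.TTT
  TTTT.
  TTTTF
  T.TF.
  .TTF.
  TTTTF
Step 2: 4 trees catch fire, 4 burn out
  T.TTT
  TTTT.
  TTTF.
  T.F..
  .TF..
  TTTF.
Step 3: 4 trees catch fire, 4 burn out
  T.TTT
  TTTF.
  TTF..
  T....
  .F...
  TTF..

T.TTT
TTTF.
TTF..
T....
.F...
TTF..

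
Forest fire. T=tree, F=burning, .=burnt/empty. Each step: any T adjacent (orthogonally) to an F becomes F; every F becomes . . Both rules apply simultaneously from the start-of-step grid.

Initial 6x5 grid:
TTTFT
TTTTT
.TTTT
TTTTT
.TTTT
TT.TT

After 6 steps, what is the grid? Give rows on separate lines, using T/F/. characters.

Step 1: 3 trees catch fire, 1 burn out
  TTF.F
  TTTFT
  .TTTT
  TTTTT
  .TTTT
  TT.TT
Step 2: 4 trees catch fire, 3 burn out
  TF...
  TTF.F
  .TTFT
  TTTTT
  .TTTT
  TT.TT
Step 3: 5 trees catch fire, 4 burn out
  F....
  TF...
  .TF.F
  TTTFT
  .TTTT
  TT.TT
Step 4: 5 trees catch fire, 5 burn out
  .....
  F....
  .F...
  TTF.F
  .TTFT
  TT.TT
Step 5: 4 trees catch fire, 5 burn out
  .....
  .....
  .....
  TF...
  .TF.F
  TT.FT
Step 6: 3 trees catch fire, 4 burn out
  .....
  .....
  .....
  F....
  .F...
  TT..F

.....
.....
.....
F....
.F...
TT..F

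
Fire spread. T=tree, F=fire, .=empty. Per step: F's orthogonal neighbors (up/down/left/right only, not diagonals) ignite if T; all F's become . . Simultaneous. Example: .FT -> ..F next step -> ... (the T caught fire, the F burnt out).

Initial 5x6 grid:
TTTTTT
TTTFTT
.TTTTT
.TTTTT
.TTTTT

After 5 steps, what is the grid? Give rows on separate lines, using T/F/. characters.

Step 1: 4 trees catch fire, 1 burn out
  TTTFTT
  TTF.FT
  .TTFTT
  .TTTTT
  .TTTTT
Step 2: 7 trees catch fire, 4 burn out
  TTF.FT
  TF...F
  .TF.FT
  .TTFTT
  .TTTTT
Step 3: 8 trees catch fire, 7 burn out
  TF...F
  F.....
  .F...F
  .TF.FT
  .TTFTT
Step 4: 5 trees catch fire, 8 burn out
  F.....
  ......
  ......
  .F...F
  .TF.FT
Step 5: 2 trees catch fire, 5 burn out
  ......
  ......
  ......
  ......
  .F...F

......
......
......
......
.F...F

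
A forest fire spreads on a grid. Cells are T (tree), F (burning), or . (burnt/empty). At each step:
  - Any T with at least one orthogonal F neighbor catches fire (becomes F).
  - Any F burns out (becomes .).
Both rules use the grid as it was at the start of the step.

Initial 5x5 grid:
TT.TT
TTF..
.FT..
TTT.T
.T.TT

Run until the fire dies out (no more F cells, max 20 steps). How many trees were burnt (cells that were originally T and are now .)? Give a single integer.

Answer: 9

Derivation:
Step 1: +3 fires, +2 burnt (F count now 3)
Step 2: +5 fires, +3 burnt (F count now 5)
Step 3: +1 fires, +5 burnt (F count now 1)
Step 4: +0 fires, +1 burnt (F count now 0)
Fire out after step 4
Initially T: 14, now '.': 20
Total burnt (originally-T cells now '.'): 9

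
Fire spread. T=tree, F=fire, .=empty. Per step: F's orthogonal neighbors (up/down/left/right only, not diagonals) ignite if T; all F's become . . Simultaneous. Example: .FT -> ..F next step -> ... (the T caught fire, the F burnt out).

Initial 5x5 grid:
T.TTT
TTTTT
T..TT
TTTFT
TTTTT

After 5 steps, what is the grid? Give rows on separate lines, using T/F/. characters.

Step 1: 4 trees catch fire, 1 burn out
  T.TTT
  TTTTT
  T..FT
  TTF.F
  TTTFT
Step 2: 5 trees catch fire, 4 burn out
  T.TTT
  TTTFT
  T...F
  TF...
  TTF.F
Step 3: 5 trees catch fire, 5 burn out
  T.TFT
  TTF.F
  T....
  F....
  TF...
Step 4: 5 trees catch fire, 5 burn out
  T.F.F
  TF...
  F....
  .....
  F....
Step 5: 1 trees catch fire, 5 burn out
  T....
  F....
  .....
  .....
  .....

T....
F....
.....
.....
.....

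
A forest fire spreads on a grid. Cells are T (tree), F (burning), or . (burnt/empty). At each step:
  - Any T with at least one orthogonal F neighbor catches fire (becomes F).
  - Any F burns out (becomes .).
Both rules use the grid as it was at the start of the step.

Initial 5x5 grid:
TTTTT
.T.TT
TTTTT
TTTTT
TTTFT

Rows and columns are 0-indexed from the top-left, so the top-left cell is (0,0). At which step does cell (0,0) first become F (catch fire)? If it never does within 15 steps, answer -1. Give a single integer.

Step 1: cell (0,0)='T' (+3 fires, +1 burnt)
Step 2: cell (0,0)='T' (+4 fires, +3 burnt)
Step 3: cell (0,0)='T' (+5 fires, +4 burnt)
Step 4: cell (0,0)='T' (+4 fires, +5 burnt)
Step 5: cell (0,0)='T' (+4 fires, +4 burnt)
Step 6: cell (0,0)='T' (+1 fires, +4 burnt)
Step 7: cell (0,0)='F' (+1 fires, +1 burnt)
  -> target ignites at step 7
Step 8: cell (0,0)='.' (+0 fires, +1 burnt)
  fire out at step 8

7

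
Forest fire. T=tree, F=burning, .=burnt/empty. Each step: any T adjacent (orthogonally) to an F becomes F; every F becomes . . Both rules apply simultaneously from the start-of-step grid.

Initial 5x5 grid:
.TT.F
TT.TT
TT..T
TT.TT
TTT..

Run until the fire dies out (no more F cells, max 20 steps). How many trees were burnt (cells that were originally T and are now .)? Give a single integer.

Step 1: +1 fires, +1 burnt (F count now 1)
Step 2: +2 fires, +1 burnt (F count now 2)
Step 3: +1 fires, +2 burnt (F count now 1)
Step 4: +1 fires, +1 burnt (F count now 1)
Step 5: +0 fires, +1 burnt (F count now 0)
Fire out after step 5
Initially T: 16, now '.': 14
Total burnt (originally-T cells now '.'): 5

Answer: 5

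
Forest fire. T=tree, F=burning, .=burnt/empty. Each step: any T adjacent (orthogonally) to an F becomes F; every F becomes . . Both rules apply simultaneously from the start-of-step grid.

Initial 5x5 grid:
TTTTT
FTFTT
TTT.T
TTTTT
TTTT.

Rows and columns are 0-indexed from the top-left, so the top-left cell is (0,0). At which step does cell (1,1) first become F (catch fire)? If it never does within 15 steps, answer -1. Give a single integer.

Step 1: cell (1,1)='F' (+6 fires, +2 burnt)
  -> target ignites at step 1
Step 2: cell (1,1)='.' (+6 fires, +6 burnt)
Step 3: cell (1,1)='.' (+6 fires, +6 burnt)
Step 4: cell (1,1)='.' (+3 fires, +6 burnt)
Step 5: cell (1,1)='.' (+0 fires, +3 burnt)
  fire out at step 5

1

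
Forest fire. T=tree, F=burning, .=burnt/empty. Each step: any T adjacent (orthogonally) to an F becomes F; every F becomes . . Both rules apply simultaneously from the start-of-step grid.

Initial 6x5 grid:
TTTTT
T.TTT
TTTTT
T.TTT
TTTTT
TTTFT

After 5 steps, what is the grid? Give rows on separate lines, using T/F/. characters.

Step 1: 3 trees catch fire, 1 burn out
  TTTTT
  T.TTT
  TTTTT
  T.TTT
  TTTFT
  TTF.F
Step 2: 4 trees catch fire, 3 burn out
  TTTTT
  T.TTT
  TTTTT
  T.TFT
  TTF.F
  TF...
Step 3: 5 trees catch fire, 4 burn out
  TTTTT
  T.TTT
  TTTFT
  T.F.F
  TF...
  F....
Step 4: 4 trees catch fire, 5 burn out
  TTTTT
  T.TFT
  TTF.F
  T....
  F....
  .....
Step 5: 5 trees catch fire, 4 burn out
  TTTFT
  T.F.F
  TF...
  F....
  .....
  .....

TTTFT
T.F.F
TF...
F....
.....
.....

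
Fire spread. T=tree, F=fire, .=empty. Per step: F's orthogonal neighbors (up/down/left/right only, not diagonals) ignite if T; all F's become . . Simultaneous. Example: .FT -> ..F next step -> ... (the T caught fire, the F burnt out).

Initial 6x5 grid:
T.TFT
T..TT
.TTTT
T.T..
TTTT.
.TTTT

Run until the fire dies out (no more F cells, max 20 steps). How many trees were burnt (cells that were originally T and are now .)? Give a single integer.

Answer: 18

Derivation:
Step 1: +3 fires, +1 burnt (F count now 3)
Step 2: +2 fires, +3 burnt (F count now 2)
Step 3: +2 fires, +2 burnt (F count now 2)
Step 4: +2 fires, +2 burnt (F count now 2)
Step 5: +1 fires, +2 burnt (F count now 1)
Step 6: +3 fires, +1 burnt (F count now 3)
Step 7: +3 fires, +3 burnt (F count now 3)
Step 8: +2 fires, +3 burnt (F count now 2)
Step 9: +0 fires, +2 burnt (F count now 0)
Fire out after step 9
Initially T: 20, now '.': 28
Total burnt (originally-T cells now '.'): 18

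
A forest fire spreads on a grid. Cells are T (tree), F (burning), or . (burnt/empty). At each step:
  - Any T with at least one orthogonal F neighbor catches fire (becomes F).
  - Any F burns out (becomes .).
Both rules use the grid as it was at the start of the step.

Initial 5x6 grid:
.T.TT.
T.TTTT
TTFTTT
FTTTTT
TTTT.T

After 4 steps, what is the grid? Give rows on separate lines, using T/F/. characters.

Step 1: 7 trees catch fire, 2 burn out
  .T.TT.
  T.FTTT
  FF.FTT
  .FFTTT
  FTTT.T
Step 2: 6 trees catch fire, 7 burn out
  .T.TT.
  F..FTT
  ....FT
  ...FTT
  .FFT.T
Step 3: 5 trees catch fire, 6 burn out
  .T.FT.
  ....FT
  .....F
  ....FT
  ...F.T
Step 4: 3 trees catch fire, 5 burn out
  .T..F.
  .....F
  ......
  .....F
  .....T

.T..F.
.....F
......
.....F
.....T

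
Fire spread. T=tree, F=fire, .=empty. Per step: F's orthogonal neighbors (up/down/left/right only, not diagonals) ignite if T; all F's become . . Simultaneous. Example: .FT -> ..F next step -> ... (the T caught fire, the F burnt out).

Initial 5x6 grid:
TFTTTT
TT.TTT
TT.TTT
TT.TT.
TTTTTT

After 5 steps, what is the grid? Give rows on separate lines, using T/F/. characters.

Step 1: 3 trees catch fire, 1 burn out
  F.FTTT
  TF.TTT
  TT.TTT
  TT.TT.
  TTTTTT
Step 2: 3 trees catch fire, 3 burn out
  ...FTT
  F..TTT
  TF.TTT
  TT.TT.
  TTTTTT
Step 3: 4 trees catch fire, 3 burn out
  ....FT
  ...FTT
  F..TTT
  TF.TT.
  TTTTTT
Step 4: 5 trees catch fire, 4 burn out
  .....F
  ....FT
  ...FTT
  F..TT.
  TFTTTT
Step 5: 5 trees catch fire, 5 burn out
  ......
  .....F
  ....FT
  ...FT.
  F.FTTT

......
.....F
....FT
...FT.
F.FTTT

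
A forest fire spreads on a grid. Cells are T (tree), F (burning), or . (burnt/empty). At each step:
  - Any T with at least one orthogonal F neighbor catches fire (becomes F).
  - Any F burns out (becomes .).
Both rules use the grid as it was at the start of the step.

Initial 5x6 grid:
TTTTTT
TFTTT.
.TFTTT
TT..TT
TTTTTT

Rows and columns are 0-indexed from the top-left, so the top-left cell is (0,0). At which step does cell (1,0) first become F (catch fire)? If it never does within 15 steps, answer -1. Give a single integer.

Step 1: cell (1,0)='F' (+5 fires, +2 burnt)
  -> target ignites at step 1
Step 2: cell (1,0)='.' (+5 fires, +5 burnt)
Step 3: cell (1,0)='.' (+6 fires, +5 burnt)
Step 4: cell (1,0)='.' (+5 fires, +6 burnt)
Step 5: cell (1,0)='.' (+3 fires, +5 burnt)
Step 6: cell (1,0)='.' (+0 fires, +3 burnt)
  fire out at step 6

1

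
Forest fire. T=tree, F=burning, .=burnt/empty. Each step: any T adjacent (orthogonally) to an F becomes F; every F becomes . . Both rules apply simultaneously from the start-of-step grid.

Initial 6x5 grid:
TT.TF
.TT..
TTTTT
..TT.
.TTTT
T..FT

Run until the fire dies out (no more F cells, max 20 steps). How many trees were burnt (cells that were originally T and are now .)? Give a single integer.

Step 1: +3 fires, +2 burnt (F count now 3)
Step 2: +3 fires, +3 burnt (F count now 3)
Step 3: +3 fires, +3 burnt (F count now 3)
Step 4: +2 fires, +3 burnt (F count now 2)
Step 5: +2 fires, +2 burnt (F count now 2)
Step 6: +2 fires, +2 burnt (F count now 2)
Step 7: +1 fires, +2 burnt (F count now 1)
Step 8: +1 fires, +1 burnt (F count now 1)
Step 9: +0 fires, +1 burnt (F count now 0)
Fire out after step 9
Initially T: 18, now '.': 29
Total burnt (originally-T cells now '.'): 17

Answer: 17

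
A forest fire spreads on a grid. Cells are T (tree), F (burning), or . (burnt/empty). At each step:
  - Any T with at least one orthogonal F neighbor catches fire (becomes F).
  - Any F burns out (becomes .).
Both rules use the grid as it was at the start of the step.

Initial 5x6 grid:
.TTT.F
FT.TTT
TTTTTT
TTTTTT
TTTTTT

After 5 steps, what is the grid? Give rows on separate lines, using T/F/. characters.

Step 1: 3 trees catch fire, 2 burn out
  .TTT..
  .F.TTF
  FTTTTT
  TTTTTT
  TTTTTT
Step 2: 5 trees catch fire, 3 burn out
  .FTT..
  ...TF.
  .FTTTF
  FTTTTT
  TTTTTT
Step 3: 7 trees catch fire, 5 burn out
  ..FT..
  ...F..
  ..FTF.
  .FTTTF
  FTTTTT
Step 4: 6 trees catch fire, 7 burn out
  ...F..
  ......
  ...F..
  ..FTF.
  .FTTTF
Step 5: 3 trees catch fire, 6 burn out
  ......
  ......
  ......
  ...F..
  ..FTF.

......
......
......
...F..
..FTF.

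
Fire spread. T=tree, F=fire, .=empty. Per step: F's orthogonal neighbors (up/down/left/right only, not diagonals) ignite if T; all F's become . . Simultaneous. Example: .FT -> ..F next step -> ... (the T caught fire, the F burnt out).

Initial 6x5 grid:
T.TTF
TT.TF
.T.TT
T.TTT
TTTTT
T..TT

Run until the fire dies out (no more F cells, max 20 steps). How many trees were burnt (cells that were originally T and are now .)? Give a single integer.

Step 1: +3 fires, +2 burnt (F count now 3)
Step 2: +3 fires, +3 burnt (F count now 3)
Step 3: +2 fires, +3 burnt (F count now 2)
Step 4: +3 fires, +2 burnt (F count now 3)
Step 5: +2 fires, +3 burnt (F count now 2)
Step 6: +1 fires, +2 burnt (F count now 1)
Step 7: +1 fires, +1 burnt (F count now 1)
Step 8: +2 fires, +1 burnt (F count now 2)
Step 9: +0 fires, +2 burnt (F count now 0)
Fire out after step 9
Initially T: 21, now '.': 26
Total burnt (originally-T cells now '.'): 17

Answer: 17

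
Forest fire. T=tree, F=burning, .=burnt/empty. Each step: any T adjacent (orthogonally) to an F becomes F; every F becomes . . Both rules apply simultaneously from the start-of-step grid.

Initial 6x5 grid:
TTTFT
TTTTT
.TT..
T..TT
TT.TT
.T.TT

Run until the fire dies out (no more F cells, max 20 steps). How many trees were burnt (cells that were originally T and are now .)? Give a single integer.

Step 1: +3 fires, +1 burnt (F count now 3)
Step 2: +3 fires, +3 burnt (F count now 3)
Step 3: +3 fires, +3 burnt (F count now 3)
Step 4: +2 fires, +3 burnt (F count now 2)
Step 5: +0 fires, +2 burnt (F count now 0)
Fire out after step 5
Initially T: 21, now '.': 20
Total burnt (originally-T cells now '.'): 11

Answer: 11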